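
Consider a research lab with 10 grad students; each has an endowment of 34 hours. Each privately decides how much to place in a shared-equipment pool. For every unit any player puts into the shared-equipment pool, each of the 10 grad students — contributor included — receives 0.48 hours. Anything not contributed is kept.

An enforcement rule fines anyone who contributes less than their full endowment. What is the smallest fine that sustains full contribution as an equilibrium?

Given the others contribute fully, the best deviation is to contribute 0 (any partial contribution still incurs the fine and gives up units whose private return 0.48 is below 1).
Deviating from 34 to 0 saves 34 hours but forfeits the deviator's share of the drop in the shared-equipment pool: 0.48 × 34 = 16.32.
So the deviation gain is 34 − 16.32 = 17.68, and the fine must be at least 17.68 hours to wipe it out.

17.68 hours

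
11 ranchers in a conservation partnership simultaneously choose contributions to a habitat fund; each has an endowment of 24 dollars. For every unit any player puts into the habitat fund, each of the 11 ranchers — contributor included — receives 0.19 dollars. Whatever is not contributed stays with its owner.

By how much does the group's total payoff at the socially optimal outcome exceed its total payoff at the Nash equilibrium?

287.76 dollars

The private return per contributed unit is 0.19 < 1, so contributing 0 is dominant for every player. At the Nash equilibrium everyone keeps their 24, and the group total is 11 × 24 = 264.
Each contributed unit returns 2.090 to the group as a whole (0.19 to each of 11 players), which exceeds 1, so the social optimum is full contribution: group total = 2.090 × 264 = 551.76.
Efficiency loss = 551.76 − 264 = 287.76.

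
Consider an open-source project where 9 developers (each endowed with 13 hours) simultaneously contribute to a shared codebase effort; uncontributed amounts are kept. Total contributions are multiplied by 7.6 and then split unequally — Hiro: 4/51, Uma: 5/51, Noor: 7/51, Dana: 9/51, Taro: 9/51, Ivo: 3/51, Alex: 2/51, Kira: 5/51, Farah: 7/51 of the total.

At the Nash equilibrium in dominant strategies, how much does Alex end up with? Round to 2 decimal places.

Each unit j contributes comes back to j as 7.6 × (j's share), so j prefers to contribute only if that share exceeds 1/7.6 = 0.1316; otherwise keeping the unit dominates.
The shares above 0.1316 belong to Noor, Dana, Taro and Farah, contributing 13 each; the remaining 5 contribute 0. Total contributed: 52.
Alex keeps 13 and receives 7.6 × 52 × 2/51 = 15.50 from the shared codebase effort, for a payoff of 28.50.

28.50 hours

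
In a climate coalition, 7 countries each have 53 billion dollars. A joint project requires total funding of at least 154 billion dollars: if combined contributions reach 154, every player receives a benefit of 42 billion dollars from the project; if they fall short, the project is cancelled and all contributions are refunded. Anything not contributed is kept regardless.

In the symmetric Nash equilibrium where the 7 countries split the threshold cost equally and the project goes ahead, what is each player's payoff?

73 billion dollars

Equal share of the threshold: 154/7 = 22.
At this profile no one gains by cutting their contribution: any cut drops the total below 154, the project is cancelled, contributions are refunded, and the deviator ends with 53, which is less than 53 − 22 + 42 = 73. Contributing more than 22 just wastes the excess. So contributing exactly 22 is a best response.
Each player's payoff: 53 − 22 + 42 = 73.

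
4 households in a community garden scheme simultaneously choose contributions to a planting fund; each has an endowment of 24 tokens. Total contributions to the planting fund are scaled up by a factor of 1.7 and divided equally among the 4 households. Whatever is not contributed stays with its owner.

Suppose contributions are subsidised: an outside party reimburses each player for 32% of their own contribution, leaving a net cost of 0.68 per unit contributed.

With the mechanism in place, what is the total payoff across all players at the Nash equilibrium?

The effective private return is (1.7/4) / 0.68 = 0.6250, which is still under 1, so the mechanism doesn't change anyone's dominant strategy: zero contribution.
At the Nash equilibrium no one contributes; group total payoff = 4 × 24 = 96.

96.00 tokens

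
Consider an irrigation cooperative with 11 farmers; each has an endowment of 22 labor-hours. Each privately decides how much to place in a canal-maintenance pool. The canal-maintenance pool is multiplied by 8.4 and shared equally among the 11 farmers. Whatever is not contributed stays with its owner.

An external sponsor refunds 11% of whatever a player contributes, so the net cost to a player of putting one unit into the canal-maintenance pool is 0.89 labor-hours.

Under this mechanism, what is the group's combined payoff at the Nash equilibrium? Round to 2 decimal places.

The effective private return is (8.4/11) / 0.89 = 0.8580, which is still under 1, so the mechanism doesn't change anyone's dominant strategy: zero contribution.
At the Nash equilibrium no one contributes; group total payoff = 11 × 22 = 242.

242.00 labor-hours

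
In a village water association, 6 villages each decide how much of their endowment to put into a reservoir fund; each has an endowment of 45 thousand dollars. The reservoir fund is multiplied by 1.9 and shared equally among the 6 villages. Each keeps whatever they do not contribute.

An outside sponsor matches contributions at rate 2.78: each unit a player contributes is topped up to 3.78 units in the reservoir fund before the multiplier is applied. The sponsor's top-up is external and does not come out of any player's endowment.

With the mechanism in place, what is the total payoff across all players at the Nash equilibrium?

Under the mechanism each unit contributed yields 1.9 × 3.78 / 6 = 1.1970 back to its contributor per unit of net cost, which exceeds 1, making full contribution the dominant choice for everyone.
So the Nash equilibrium is full contribution by all 6; the group earns 1.9 × 3.78 × 270 = 1939.14.

1939.14 thousand dollars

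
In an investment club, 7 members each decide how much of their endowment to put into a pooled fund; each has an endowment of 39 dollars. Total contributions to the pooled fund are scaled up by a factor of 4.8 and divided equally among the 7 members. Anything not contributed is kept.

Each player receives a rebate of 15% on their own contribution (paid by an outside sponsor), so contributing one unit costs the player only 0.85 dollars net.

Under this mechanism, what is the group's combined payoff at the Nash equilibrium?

273.00 dollars

With the mechanism, a contributed unit returns (4.8/7) / 0.85 = 0.8067 per unit of net cost — still below 1 — so contributing 0 remains dominant for every player.
At the Nash equilibrium no one contributes; group total payoff = 7 × 39 = 273.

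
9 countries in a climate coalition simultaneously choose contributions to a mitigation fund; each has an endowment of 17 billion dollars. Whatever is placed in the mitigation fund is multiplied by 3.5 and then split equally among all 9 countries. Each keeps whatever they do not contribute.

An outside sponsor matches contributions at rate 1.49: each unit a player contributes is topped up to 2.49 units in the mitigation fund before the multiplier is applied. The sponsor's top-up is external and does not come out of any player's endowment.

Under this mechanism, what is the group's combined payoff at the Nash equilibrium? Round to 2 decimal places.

153.00 billion dollars

With the mechanism, a contributed unit returns 3.5 × 2.49 / 9 = 0.9683 per unit of net cost — still below 1 — so contributing 0 remains dominant for every player.
At the Nash equilibrium no one contributes; group total payoff = 9 × 17 = 153.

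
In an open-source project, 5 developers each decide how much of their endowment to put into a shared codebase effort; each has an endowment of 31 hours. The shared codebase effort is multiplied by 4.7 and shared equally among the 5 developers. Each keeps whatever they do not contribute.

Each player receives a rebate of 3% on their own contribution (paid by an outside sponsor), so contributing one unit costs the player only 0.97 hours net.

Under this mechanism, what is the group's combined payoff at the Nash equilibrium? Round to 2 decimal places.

155.00 hours

With the mechanism, a contributed unit returns (4.7/5) / 0.97 = 0.9691 per unit of net cost — still below 1 — so contributing 0 remains dominant for every player.
At the Nash equilibrium no one contributes; group total payoff = 5 × 31 = 155.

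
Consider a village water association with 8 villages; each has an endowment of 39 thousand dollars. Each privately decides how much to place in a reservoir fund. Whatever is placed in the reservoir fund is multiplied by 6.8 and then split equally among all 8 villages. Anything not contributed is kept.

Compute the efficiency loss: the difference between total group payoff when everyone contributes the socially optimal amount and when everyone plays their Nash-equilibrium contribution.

1809.60 thousand dollars

Each contributed unit returns 6.8/8 = 0.8500 to its contributor — below 1 — so contributing 0 is dominant for every player. At the Nash equilibrium everyone keeps their 39, and the group total is 8 × 39 = 312.
Each contributed unit returns 6.800 to the group as a whole (0.8500 to each of 8 players), which exceeds 1, so the social optimum is full contribution: group total = 6.800 × 312 = 2121.60.
Efficiency loss = 2121.60 − 312 = 1809.60.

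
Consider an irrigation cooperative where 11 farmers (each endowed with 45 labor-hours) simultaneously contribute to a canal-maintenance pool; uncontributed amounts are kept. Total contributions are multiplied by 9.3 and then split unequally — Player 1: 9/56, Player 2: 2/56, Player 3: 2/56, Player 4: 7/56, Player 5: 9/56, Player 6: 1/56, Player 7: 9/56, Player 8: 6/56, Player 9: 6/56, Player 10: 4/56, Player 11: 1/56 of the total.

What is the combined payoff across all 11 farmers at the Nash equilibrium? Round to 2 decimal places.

1989.00 labor-hours

A player with share s gets back 9.3·s per unit contributed, so full contribution is dominant for anyone with s > 1/9.3 = 0.1075 and zero contribution is dominant for anyone below.
The shares above 0.1075 belong to Player 1, Player 4, Player 5 and Player 7, contributing 45 each; the remaining 7 contribute 0. Total contributed: 180.
The canal-maintenance pool pays out 9.3 × 180 = 1674.00 in total (split across the unequal shares, but the aggregate is all that matters for the group sum).
The 7 free-riders keep 45 each, adding 315. Group total = 315 + 1674.00 = 1989.00.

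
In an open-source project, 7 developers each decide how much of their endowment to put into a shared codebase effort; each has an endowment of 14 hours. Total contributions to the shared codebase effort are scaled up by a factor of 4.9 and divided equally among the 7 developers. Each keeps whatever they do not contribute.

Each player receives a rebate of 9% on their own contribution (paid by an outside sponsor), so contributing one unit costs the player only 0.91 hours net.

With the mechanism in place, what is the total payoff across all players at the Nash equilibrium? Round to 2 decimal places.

With the mechanism, a contributed unit returns (4.9/7) / 0.91 = 0.7692 per unit of net cost — still below 1 — so contributing 0 remains dominant for every player.
At the Nash equilibrium no one contributes; group total payoff = 7 × 14 = 98.

98.00 hours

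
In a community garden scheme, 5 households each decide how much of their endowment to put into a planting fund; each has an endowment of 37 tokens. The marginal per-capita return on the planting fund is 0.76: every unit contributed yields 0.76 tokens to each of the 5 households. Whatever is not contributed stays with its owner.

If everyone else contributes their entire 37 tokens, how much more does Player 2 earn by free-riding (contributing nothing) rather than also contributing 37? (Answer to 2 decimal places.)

Switching from a contribution of 37 to 0 lets Player 2 keep an extra 37 tokens, but lowers the planting fund by 37, which costs Player 2 their own share of that drop: 0.76 × 37 = 28.12.
Net gain = 37 − 28.12 = 8.88. The private return per contributed unit (0.76) is below 1, so free-riding is indeed the best response regardless of what the others do.

8.88 tokens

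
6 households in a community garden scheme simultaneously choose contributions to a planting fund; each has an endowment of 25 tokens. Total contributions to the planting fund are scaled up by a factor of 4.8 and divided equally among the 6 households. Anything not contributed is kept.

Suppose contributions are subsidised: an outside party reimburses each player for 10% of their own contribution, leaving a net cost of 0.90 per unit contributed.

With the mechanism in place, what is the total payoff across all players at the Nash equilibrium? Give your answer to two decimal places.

150.00 tokens

The effective private return is (4.8/6) / 0.90 = 0.8889, which is still under 1, so the mechanism doesn't change anyone's dominant strategy: zero contribution.
At the Nash equilibrium no one contributes; group total payoff = 6 × 25 = 150.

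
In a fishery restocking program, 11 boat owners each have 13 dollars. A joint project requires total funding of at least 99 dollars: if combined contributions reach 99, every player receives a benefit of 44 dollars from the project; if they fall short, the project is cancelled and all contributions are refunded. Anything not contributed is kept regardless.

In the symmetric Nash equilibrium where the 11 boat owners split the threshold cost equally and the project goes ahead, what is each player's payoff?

48 dollars

Equal share of the threshold: 99/11 = 9.
At this profile no one gains by cutting their contribution: any cut drops the total below 99, the project is cancelled, contributions are refunded, and the deviator ends with 13, which is less than 13 − 9 + 44 = 48. Contributing more than 9 just wastes the excess. So contributing exactly 9 is a best response.
Each player's payoff: 13 − 9 + 44 = 48.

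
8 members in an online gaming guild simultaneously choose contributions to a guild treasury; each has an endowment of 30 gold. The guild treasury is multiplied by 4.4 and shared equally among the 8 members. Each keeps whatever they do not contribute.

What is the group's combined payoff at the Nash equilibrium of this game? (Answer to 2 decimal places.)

240.00 gold

Each contributed unit returns 4.4/8 = 0.5500 to its contributor — below 1 — so contributing 0 is dominant for every player. At the Nash equilibrium everyone keeps their 30, and the group total is 8 × 30 = 240.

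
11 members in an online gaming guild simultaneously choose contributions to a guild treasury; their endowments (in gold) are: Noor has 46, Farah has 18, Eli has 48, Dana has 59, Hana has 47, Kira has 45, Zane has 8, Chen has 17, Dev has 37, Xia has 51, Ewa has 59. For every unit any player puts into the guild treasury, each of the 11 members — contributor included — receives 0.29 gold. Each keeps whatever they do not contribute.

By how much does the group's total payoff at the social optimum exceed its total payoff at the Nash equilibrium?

952.65 gold

The private return per contributed unit is 0.29 < 1 for everyone, so the Nash equilibrium is zero contribution and the group total is Σ E_j = 46 + 18 + 48 + 59 + 47 + 45 + 8 + 17 + 37 + 51 + 59 = 435.
Each contributed unit returns 3.190 to the group, so the social optimum is full contribution by everyone: group total = 3.190 × 435 = 1387.65.
Efficiency loss = (3.190 − 1) × 435 = 952.65.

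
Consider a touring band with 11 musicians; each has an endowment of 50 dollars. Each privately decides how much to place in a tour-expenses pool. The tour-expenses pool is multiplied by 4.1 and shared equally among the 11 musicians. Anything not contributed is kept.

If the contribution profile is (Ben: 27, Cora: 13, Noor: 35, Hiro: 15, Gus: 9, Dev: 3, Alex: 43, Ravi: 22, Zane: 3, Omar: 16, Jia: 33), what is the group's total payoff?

1228.90 dollars

Total contributed: 27 + 13 + 35 + 15 + 9 + 3 + 43 + 22 + 3 + 16 + 33 = 219; total kept: 11 × 50 − 219 = 331.
The tour-expenses pool pays out 4.1 × 219 = 897.90 in aggregate.
Group total = 331 + 897.90 = 1228.90.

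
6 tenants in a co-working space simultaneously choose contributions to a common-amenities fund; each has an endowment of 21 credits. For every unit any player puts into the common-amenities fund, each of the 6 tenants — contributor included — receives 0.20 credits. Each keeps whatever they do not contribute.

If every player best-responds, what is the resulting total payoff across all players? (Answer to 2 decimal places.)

The private return per contributed unit is 0.20 < 1, so contributing 0 is dominant for every player. At the Nash equilibrium everyone keeps their 21, and the group total is 6 × 21 = 126.

126.00 credits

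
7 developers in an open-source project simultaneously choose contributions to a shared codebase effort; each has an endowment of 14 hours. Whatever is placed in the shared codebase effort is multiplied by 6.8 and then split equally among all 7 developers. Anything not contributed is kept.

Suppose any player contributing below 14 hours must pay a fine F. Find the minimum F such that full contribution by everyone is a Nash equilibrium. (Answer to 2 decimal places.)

Given the others contribute fully, the best deviation is to contribute 0 (any partial contribution still incurs the fine and gives up units whose private return 0.9714 is below 1).
Deviating from 14 to 0 saves 14 hours but forfeits the deviator's share of the drop in the shared codebase effort: 6.8/7 × 14 = 13.60.
So the deviation gain is 14 − 13.60 = 0.40, and the fine must be at least 0.40 hours to wipe it out.

0.40 hours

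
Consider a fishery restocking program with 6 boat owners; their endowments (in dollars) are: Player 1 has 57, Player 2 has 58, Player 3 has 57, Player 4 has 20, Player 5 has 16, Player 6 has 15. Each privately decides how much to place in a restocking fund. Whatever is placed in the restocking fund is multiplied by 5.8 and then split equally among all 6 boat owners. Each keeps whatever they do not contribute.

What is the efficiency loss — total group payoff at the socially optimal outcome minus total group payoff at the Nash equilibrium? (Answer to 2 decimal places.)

The private return per contributed unit is 5.8/6 = 0.9667 < 1 for every player regardless of endowment, so the Nash equilibrium is zero contribution and the group total is Σ E_j = 57 + 58 + 57 + 20 + 16 + 15 = 223.
Each contributed unit returns 5.800 to the group, so the social optimum is full contribution by everyone: group total = 5.800 × 223 = 1293.40.
Efficiency loss = (5.800 − 1) × 223 = 1070.40.

1070.40 dollars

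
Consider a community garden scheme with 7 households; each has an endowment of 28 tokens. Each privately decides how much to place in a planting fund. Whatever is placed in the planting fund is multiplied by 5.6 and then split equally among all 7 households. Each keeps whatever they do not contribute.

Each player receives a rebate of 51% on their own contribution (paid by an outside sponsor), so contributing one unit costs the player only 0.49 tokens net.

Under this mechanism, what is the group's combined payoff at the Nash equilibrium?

Under the mechanism each unit contributed yields (5.6/7) / 0.49 = 1.6327 back to its contributor per unit of net cost, which exceeds 1, making full contribution the dominant choice for everyone.
So the Nash equilibrium is full contribution by all 7; the group earns 7 × (28 × 0.51 + 5.6 × 28) = 1197.56.

1197.56 tokens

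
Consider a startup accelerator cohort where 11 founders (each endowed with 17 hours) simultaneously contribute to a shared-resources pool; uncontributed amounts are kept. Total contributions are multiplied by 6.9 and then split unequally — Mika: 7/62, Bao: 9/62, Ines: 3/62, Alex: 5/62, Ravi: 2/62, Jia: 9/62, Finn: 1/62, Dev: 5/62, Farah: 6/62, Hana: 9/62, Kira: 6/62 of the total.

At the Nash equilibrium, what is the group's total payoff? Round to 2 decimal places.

487.90 hours

Player j's private return per contributed unit is 6.9 × (j's share). Contributing is weakly dominant for j when that share is at least 1/6.9 = 0.1449, and contributing 0 is dominant otherwise.
Bao, Jia and Hana are above the threshold, contributing 17 each; the remaining 8 contribute 0. Total contributed: 51.
The shared-resources pool pays out 6.9 × 51 = 351.90 in total (split across the unequal shares, but the aggregate is all that matters for the group sum).
The 8 free-riders keep 17 each, adding 136. Group total = 136 + 351.90 = 487.90.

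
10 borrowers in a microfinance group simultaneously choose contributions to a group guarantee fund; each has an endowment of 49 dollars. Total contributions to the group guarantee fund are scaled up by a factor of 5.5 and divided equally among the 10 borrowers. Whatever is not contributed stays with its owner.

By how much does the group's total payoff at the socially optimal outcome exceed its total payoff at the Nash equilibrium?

2205.00 dollars

Each contributed unit returns 5.5/10 = 0.5500 to its contributor — below 1 — so contributing 0 is dominant for every player. At the Nash equilibrium everyone keeps their 49, and the group total is 10 × 49 = 490.
Each contributed unit returns 5.500 to the group as a whole (0.5500 to each of 10 players), which exceeds 1, so the social optimum is full contribution: group total = 5.500 × 490 = 2695.00.
Efficiency loss = 2695.00 − 490 = 2205.00.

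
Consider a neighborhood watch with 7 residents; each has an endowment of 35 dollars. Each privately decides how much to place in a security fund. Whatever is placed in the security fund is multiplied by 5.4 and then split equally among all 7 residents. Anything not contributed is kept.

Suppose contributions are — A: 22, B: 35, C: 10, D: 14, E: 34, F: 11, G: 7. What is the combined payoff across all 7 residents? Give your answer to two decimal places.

830.20 dollars

Total contributed: 22 + 35 + 10 + 14 + 34 + 11 + 7 = 133; total kept: 7 × 35 − 133 = 112.
The security fund pays out 5.4 × 133 = 718.20 in aggregate.
Group total = 112 + 718.20 = 830.20.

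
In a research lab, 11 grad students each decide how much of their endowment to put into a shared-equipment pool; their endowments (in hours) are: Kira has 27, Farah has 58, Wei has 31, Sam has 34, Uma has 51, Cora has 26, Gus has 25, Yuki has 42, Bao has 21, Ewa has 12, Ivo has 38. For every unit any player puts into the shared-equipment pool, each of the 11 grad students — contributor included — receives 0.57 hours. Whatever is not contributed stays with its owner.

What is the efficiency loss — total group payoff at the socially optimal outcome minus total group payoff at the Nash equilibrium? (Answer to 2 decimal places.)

1923.55 hours

The private return per contributed unit is 0.57 < 1 for everyone, so the Nash equilibrium is zero contribution and the group total is Σ E_j = 27 + 58 + 31 + 34 + 51 + 26 + 25 + 42 + 21 + 12 + 38 = 365.
Each contributed unit returns 6.270 to the group, so the social optimum is full contribution by everyone: group total = 6.270 × 365 = 2288.55.
Efficiency loss = (6.270 − 1) × 365 = 1923.55.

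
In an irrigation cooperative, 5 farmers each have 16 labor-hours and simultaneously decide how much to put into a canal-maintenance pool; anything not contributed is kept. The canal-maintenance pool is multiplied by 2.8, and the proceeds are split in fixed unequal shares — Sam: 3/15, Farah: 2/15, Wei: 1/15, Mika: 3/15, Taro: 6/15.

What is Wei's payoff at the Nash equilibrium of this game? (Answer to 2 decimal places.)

Each unit j contributes comes back to j as 2.8 × (j's share), so j prefers to contribute only if that share exceeds 1/2.8 = 0.3571; otherwise keeping the unit dominates.
Only Taro (6/15) clears that bar, contributing 16; the remaining 4 contribute 0. Total contributed: 16.
Wei keeps 16 and receives 2.8 × 16 × 1/15 = 2.99 from the canal-maintenance pool, for a payoff of 18.99.

18.99 labor-hours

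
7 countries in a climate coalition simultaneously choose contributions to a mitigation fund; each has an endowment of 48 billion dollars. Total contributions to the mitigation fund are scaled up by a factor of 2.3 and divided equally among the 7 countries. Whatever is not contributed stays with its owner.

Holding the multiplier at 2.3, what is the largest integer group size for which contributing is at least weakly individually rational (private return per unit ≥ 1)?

Private return per unit is 2.3/(group size), which is ≥ 1 whenever the group size is ≤ 2.3.
The largest such integer is 2.

2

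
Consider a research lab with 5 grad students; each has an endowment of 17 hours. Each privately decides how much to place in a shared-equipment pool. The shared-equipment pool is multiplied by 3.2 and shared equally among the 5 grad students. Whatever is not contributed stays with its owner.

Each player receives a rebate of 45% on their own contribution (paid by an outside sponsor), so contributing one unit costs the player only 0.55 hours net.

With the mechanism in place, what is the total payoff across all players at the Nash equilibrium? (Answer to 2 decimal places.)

Under the mechanism each unit contributed yields (3.2/5) / 0.55 = 1.1636 back to its contributor per unit of net cost, which exceeds 1, making full contribution the dominant choice for everyone.
So the Nash equilibrium is full contribution by all 5; the group earns 5 × (17 × 0.45 + 3.2 × 17) = 310.25.

310.25 hours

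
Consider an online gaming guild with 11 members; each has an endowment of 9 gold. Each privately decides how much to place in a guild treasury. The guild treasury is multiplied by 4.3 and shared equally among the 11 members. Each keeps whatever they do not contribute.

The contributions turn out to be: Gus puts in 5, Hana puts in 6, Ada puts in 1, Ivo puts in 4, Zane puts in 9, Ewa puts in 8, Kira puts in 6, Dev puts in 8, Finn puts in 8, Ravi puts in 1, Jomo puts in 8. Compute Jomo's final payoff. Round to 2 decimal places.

26.02 gold

Total contributed: 5 + 6 + 1 + 4 + 9 + 8 + 6 + 8 + 8 + 1 + 8 = 64.
Each receives 4.3 × 64 / 11 = 25.02 from the guild treasury.
Jomo keeps 9 − 8 = 1, so Jomo's payoff is 1 + 25.02 = 26.02.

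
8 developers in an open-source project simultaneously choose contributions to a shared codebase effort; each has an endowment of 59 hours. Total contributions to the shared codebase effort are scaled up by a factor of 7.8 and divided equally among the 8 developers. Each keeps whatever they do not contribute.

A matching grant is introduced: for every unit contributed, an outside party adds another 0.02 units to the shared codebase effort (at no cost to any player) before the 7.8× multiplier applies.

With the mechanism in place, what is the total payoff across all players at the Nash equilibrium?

Even with the mechanism, each unit contributed returns only 7.8 × 1.02 / 8 = 0.9945 per unit of net cost, so contributing nothing is still dominant.
At the Nash equilibrium no one contributes; group total payoff = 8 × 59 = 472.

472.00 hours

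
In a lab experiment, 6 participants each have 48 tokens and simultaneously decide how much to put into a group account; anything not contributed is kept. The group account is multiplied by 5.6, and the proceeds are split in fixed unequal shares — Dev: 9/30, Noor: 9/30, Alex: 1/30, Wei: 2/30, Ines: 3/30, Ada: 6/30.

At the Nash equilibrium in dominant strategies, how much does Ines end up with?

Player j's private return per contributed unit is 5.6 × (j's share). Contributing is weakly dominant for j when that share is at least 1/5.6 = 0.1786, and contributing 0 is dominant otherwise.
Dev, Noor and Ada are above the threshold, contributing 48 each; the remaining 3 contribute 0. Total contributed: 144.
Ines keeps 48 and receives 5.6 × 144 × 3/30 = 80.64 from the group account, for a payoff of 128.64.

128.64 tokens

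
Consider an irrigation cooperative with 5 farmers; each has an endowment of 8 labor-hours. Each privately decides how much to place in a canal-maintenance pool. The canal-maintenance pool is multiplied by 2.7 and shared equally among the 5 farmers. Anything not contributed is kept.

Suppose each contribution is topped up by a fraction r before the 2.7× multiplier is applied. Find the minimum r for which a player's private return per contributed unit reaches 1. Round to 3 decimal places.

0.852

With matching at rate r, one contributed unit becomes (1 + r) in the canal-maintenance pool and returns 2.7 × (1 + r) / 5 to the contributor.
Setting this equal to 1: 1 + r = 5/2.7 = 1.8519.
So the minimum matching rate is r = 1.8519 − 1 = 0.852.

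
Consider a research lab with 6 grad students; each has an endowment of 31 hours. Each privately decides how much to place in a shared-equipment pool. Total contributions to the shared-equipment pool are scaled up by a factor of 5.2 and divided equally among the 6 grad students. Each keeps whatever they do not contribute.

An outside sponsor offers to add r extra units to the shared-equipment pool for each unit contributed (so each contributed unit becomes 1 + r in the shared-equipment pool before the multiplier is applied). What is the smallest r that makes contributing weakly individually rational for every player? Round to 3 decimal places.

0.154

With matching at rate r, one contributed unit becomes (1 + r) in the shared-equipment pool and returns 5.2 × (1 + r) / 6 to the contributor.
Setting this equal to 1: 1 + r = 6/5.2 = 1.1538.
So the minimum matching rate is r = 1.1538 − 1 = 0.154.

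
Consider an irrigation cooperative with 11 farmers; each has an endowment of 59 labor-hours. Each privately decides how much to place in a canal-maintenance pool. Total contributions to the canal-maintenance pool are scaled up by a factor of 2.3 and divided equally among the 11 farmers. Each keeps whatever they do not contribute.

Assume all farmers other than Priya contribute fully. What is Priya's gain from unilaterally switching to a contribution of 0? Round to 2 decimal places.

Switching from a contribution of 59 to 0 lets Priya keep an extra 59 labor-hours, but lowers the canal-maintenance pool by 59, which costs Priya their own share of that drop: 2.3/11 × 59 = 12.34.
Net gain = 59 − 12.34 = 46.66. The private return per contributed unit (0.2091) is below 1, so free-riding is indeed the best response regardless of what the others do.

46.66 labor-hours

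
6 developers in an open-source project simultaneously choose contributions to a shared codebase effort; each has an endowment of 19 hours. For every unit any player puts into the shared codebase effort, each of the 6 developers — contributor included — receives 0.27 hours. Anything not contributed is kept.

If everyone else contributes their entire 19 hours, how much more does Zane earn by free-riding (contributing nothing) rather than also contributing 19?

13.87 hours

Switching from a contribution of 19 to 0 lets Zane keep an extra 19 hours, but lowers the shared codebase effort by 19, which costs Zane their own share of that drop: 0.27 × 19 = 5.13.
Net gain = 19 − 5.13 = 13.87. The private return per contributed unit (0.27) is below 1, so free-riding is indeed the best response regardless of what the others do.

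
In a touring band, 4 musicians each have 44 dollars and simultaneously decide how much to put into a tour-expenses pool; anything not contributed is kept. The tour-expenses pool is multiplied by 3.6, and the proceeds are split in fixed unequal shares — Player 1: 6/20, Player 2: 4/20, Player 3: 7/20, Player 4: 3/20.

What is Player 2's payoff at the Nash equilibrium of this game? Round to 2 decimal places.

Each unit j contributes comes back to j as 3.6 × (j's share), so j prefers to contribute only if that share exceeds 1/3.6 = 0.2778; otherwise keeping the unit dominates.
Player 1 and Player 3 are above the threshold, contributing 44 each; the remaining 2 contribute 0. Total contributed: 88.
Player 2 keeps 44 and receives 3.6 × 88 × 4/20 = 63.36 from the tour-expenses pool, for a payoff of 107.36.

107.36 dollars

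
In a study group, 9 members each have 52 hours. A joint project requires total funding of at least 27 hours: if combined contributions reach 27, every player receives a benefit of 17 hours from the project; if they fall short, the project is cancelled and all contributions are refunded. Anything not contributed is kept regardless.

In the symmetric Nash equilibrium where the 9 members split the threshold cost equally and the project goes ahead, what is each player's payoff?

66 hours

Equal share of the threshold: 27/9 = 3.
At this profile no one gains by cutting their contribution: any cut drops the total below 27, the project is cancelled, contributions are refunded, and the deviator ends with 52, which is less than 52 − 3 + 17 = 66. Contributing more than 3 just wastes the excess. So contributing exactly 3 is a best response.
Each player's payoff: 52 − 3 + 17 = 66.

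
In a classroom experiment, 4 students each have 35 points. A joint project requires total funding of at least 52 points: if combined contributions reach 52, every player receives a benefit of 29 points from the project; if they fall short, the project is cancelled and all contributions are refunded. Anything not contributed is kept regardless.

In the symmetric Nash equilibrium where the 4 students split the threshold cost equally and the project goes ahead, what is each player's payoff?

Equal share of the threshold: 52/4 = 13.
At this profile no one gains by cutting their contribution: any cut drops the total below 52, the project is cancelled, contributions are refunded, and the deviator ends with 35, which is less than 35 − 13 + 29 = 51. Contributing more than 13 just wastes the excess. So contributing exactly 13 is a best response.
Each player's payoff: 35 − 13 + 29 = 51.

51 points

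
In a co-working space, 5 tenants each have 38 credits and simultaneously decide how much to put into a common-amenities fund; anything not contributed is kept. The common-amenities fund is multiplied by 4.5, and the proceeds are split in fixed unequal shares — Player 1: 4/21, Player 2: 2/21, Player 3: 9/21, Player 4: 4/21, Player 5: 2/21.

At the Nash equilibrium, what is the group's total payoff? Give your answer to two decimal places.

323.00 credits

For player j, contributing a unit is worthwhile iff 4.5 × (j's share) ≥ 1, i.e. iff j's share is at least 0.2222.
Player 3 alone (share 9/21) is above the threshold, contributing 38; the remaining 4 contribute 0. Total contributed: 38.
The common-amenities fund pays out 4.5 × 38 = 171.00 in total (split across the unequal shares, but the aggregate is all that matters for the group sum).
The 4 free-riders keep 38 each, adding 152. Group total = 152 + 171.00 = 323.00.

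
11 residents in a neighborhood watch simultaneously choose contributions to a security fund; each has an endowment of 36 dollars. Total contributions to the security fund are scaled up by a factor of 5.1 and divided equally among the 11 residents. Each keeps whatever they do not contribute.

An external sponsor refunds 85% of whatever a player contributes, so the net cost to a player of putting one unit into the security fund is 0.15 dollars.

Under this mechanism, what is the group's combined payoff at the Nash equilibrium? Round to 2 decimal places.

Under the mechanism each unit contributed yields (5.1/11) / 0.15 = 3.0909 back to its contributor per unit of net cost, which exceeds 1, making full contribution the dominant choice for everyone.
So the Nash equilibrium is full contribution by all 11; the group earns 11 × (36 × 0.85 + 5.1 × 36) = 2356.20.

2356.20 dollars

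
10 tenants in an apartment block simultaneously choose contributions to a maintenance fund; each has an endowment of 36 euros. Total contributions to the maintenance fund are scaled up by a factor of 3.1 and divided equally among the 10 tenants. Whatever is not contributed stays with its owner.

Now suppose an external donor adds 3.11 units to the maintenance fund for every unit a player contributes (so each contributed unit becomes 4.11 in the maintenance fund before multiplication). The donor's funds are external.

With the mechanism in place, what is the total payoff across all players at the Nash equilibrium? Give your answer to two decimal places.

With the mechanism, a contributed unit returns 3.1 × 4.11 / 10 = 1.2741 per unit of net cost to the contributor — now above 1 — so contributing fully is weakly dominant for every player.
At the Nash equilibrium everyone contributes 36. Group total payoff = 3.1 × 4.11 × 360 = 4586.76.

4586.76 euros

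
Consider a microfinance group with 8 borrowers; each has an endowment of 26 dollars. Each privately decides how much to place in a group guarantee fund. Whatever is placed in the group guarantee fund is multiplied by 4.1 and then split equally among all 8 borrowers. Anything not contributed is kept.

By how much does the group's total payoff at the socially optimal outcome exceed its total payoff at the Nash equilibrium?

644.80 dollars

Each contributed unit returns 4.1/8 = 0.5125 to its contributor — below 1 — so contributing 0 is dominant for every player. At the Nash equilibrium everyone keeps their 26, and the group total is 8 × 26 = 208.
Each contributed unit returns 4.100 to the group as a whole (0.5125 to each of 8 players), which exceeds 1, so the social optimum is full contribution: group total = 4.100 × 208 = 852.80.
Efficiency loss = 852.80 − 208 = 644.80.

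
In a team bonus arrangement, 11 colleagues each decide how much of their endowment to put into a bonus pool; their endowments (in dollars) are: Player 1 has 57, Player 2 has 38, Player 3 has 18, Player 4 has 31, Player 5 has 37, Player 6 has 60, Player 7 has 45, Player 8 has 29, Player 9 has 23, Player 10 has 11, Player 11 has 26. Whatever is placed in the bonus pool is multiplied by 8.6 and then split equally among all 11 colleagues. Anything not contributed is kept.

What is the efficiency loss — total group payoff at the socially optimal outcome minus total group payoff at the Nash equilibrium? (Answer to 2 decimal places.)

2850.00 dollars

The private return per contributed unit is 8.6/11 = 0.7818 < 1 for every player regardless of endowment, so the Nash equilibrium is zero contribution and the group total is Σ E_j = 57 + 38 + 18 + 31 + 37 + 60 + 45 + 29 + 23 + 11 + 26 = 375.
Each contributed unit returns 8.600 to the group, so the social optimum is full contribution by everyone: group total = 8.600 × 375 = 3225.00.
Efficiency loss = (8.600 − 1) × 375 = 2850.00.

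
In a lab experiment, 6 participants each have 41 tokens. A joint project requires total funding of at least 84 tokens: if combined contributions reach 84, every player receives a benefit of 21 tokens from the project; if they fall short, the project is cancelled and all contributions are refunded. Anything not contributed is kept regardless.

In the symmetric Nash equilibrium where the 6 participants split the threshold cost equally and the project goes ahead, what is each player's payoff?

48 tokens

Equal share of the threshold: 84/6 = 14.
At this profile no one gains by cutting their contribution: any cut drops the total below 84, the project is cancelled, contributions are refunded, and the deviator ends with 41, which is less than 41 − 14 + 21 = 48. Contributing more than 14 just wastes the excess. So contributing exactly 14 is a best response.
Each player's payoff: 41 − 14 + 21 = 48.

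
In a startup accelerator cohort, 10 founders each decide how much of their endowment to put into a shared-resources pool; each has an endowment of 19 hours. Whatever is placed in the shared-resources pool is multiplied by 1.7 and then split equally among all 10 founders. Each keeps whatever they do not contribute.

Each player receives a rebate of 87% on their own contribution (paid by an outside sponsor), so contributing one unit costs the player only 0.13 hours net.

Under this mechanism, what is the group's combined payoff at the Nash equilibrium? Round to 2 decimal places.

Under the mechanism each unit contributed yields (1.7/10) / 0.13 = 1.3077 back to its contributor per unit of net cost, which exceeds 1, making full contribution the dominant choice for everyone.
At the Nash equilibrium everyone contributes 19. Group total payoff = 10 × (19 × 0.87 + 1.7 × 19) = 488.30.

488.30 hours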